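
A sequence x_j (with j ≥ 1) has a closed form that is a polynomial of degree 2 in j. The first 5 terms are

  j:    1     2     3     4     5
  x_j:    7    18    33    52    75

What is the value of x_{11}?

297

1st diffs: 11, 15, 19, 23.
2nd diffs: 4, 4, 4 (constant).
Newton forward-difference form: x_j = 7 + 11·C(j-1,1) + 4·C(j-1,2).
At j = 11: j-1 = 10, so x_{11} = 7 + 110 + 180 = 297.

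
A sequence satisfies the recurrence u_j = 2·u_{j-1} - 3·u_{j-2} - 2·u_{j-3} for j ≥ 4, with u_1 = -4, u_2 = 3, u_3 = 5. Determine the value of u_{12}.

-991

Applying the relation repeatedly:
u_4 = 9, u_5 = -3, u_6 = -43, u_7 = -95, u_8 = -55, u_9 = 261, u_{10} = 877, u_{11} = 1081, u_{12} = -991.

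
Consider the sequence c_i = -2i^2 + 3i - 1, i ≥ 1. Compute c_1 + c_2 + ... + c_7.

Over i = 1..7: Σi = 28, Σi² = 140.
Total = (-2)·140 + (3)·28 + (-1)·7 = -203.

-203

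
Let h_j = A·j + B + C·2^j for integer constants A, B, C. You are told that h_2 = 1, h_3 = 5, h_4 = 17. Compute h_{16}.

131009

Write the equations: 2A + B + 4C = 1; 3A + B + 8C = 5; 4A + B + 16C = 17.
Subtracting the first from the second: A + 4C = 4.
Subtracting the second from the third: A + 8C = 12.
Solving: C = 2, A = -4, then B = 1.
Therefore h_{16} = -64 + 1 + 2·65536 = 131009.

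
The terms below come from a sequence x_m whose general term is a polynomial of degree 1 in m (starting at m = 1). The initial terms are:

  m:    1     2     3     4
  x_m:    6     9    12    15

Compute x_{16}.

51

1st diffs: 3, 3, 3 (constant).
So x_m = 3m + 3.
Evaluating at m = 16 gives x_{16} = 51.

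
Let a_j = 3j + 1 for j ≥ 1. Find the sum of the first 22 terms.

Over j = 1..22: Σj = 253.
Total = (3)·253 + (1)·22 = 781.

781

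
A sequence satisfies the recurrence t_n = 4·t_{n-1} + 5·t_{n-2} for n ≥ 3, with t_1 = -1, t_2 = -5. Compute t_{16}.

Iterate the recurrence:
t_3 = -25; t_4 = -125; t_5 = -625; …; t_{13} = -244140625; t_{14} = -1220703125; t_{15} = -6103515625; t_{16} = -30517578125.
(Characteristic roots are 5 and -1.)

-30517578125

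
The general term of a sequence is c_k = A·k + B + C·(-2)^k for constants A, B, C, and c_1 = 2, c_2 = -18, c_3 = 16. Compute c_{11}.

The three given values yield: A + B - 2C = 2; 2A + B + 4C = -18; 3A + B - 8C = 16.
Subtracting the first from the second: A + 6C = -20.
Subtracting the second from the third: A - 12C = 34.
Solving: C = -3, A = -2, then B = -2.
Therefore c_{11} = -22 + (-2) + (-3)·(-2048) = 6120.

6120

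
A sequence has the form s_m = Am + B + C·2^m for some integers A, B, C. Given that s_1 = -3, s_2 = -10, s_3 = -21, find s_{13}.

The three given values yield: A + B + 2C = -3; 2A + B + 4C = -10; 3A + B + 8C = -21.
Subtracting the first from the second: A + 2C = -7.
Subtracting the second from the third: A + 4C = -11.
Solving: C = -2, A = -3, then B = 4.
So s_m = -3·m + 4 + (-2)·2^m; at m=13 this is -16419.

-16419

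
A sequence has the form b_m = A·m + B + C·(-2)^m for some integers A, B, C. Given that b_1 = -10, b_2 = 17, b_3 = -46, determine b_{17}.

Write the equations: A + B - 2C = -10; 2A + B + 4C = 17; 3A + B - 8C = -46.
Subtracting the first from the second: A + 6C = 27.
Subtracting the second from the third: A - 12C = -63.
Solving: C = 5, A = -3, then B = 3.
Hence b_{17} = -3·17 + 3 + 5·(-131072) = -655408.

-655408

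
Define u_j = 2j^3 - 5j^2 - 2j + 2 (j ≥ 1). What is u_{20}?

u_{20} = 2·20^3 - 5·20^2 - 2·20 + 2 = 13962.

13962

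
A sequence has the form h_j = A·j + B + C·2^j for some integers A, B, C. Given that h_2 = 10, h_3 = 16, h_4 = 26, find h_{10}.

Write the equations: 2A + B + 4C = 10; 3A + B + 8C = 16; 4A + B + 16C = 26.
Subtracting the first from the second: A + 4C = 6.
Subtracting the second from the third: A + 8C = 10.
Solving: C = 1, A = 2, then B = 2.
Hence h_{10} = 2·10 + 2 + 1·1024 = 1046.

1046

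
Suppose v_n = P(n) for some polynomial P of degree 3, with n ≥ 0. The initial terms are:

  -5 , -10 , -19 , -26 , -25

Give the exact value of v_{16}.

1st diffs: -5, -9, -7, 1.
2nd diffs: -4, 2, 8.
3rd diffs: 6, 6 (constant).
So v_n = n^3 - 5n^2 - n - 5.
Evaluating at n = 16 gives v_{16} = 2795.

2795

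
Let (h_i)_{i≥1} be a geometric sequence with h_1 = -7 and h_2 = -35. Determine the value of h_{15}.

-42724609375

Common ratio r = 5.
h_i = (-7)·5^(i-1).
h_{15} = (-7)·5^14 = -42724609375.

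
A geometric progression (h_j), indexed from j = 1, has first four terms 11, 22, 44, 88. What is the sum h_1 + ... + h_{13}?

90101

Common ratio r = 2.
h_j = 11·2^(j-1).
S = 11·(2^13 - 1)/(2 - 1) = 11·(8192 - 1)/(1) = 90101.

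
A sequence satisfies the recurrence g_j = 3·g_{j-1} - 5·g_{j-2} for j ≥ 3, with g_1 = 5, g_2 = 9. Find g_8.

Step forward from the initial values:
g_3 = 2  g_4 = -39  g_5 = -127  g_6 = -186  g_7 = 77  g_8 = 1161.

1161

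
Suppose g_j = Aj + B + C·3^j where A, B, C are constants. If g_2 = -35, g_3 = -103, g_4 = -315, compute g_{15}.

-57395575

The three given values yield: 2A + B + 9C = -35; 3A + B + 27C = -103; 4A + B + 81C = -315.
Subtracting the first from the second: A + 18C = -68.
Subtracting the second from the third: A + 54C = -212.
Solving: C = -4, A = 4, then B = -7.
Hence g_{15} = 4·15 + (-7) + (-4)·14348907 = -57395575.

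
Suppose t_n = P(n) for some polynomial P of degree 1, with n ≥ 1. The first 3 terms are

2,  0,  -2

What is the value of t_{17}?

1st diffs: -2, -2 (constant).
So t_n = -2n + 4.
Evaluating at n = 17 gives t_{17} = -30.

-30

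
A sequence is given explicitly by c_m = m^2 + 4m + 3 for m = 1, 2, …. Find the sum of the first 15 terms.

Over m = 1..15: Σm = 120, Σm² = 1240.
Total = (1)·1240 + (4)·120 + (3)·15 = 1765.

1765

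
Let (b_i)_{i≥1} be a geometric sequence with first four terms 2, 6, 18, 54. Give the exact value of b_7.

Common ratio r = 3.
b_i = 2·3^(i-1).
b_7 = 2·3^6 = 1458.

1458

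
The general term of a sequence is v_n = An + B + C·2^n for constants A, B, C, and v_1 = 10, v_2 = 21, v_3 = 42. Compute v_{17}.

655376

The three given values yield: A + B + 2C = 10; 2A + B + 4C = 21; 3A + B + 8C = 42.
Subtracting the first from the second: A + 2C = 11.
Subtracting the second from the third: A + 4C = 21.
Solving: C = 5, A = 1, then B = -1.
Hence v_{17} = 1·17 + (-1) + 5·131072 = 655376.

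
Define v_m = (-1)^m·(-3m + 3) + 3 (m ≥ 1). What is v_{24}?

-66

(-1)^24 = 1; -3m + 3 at m=24 is -69; so v_{24} = -66.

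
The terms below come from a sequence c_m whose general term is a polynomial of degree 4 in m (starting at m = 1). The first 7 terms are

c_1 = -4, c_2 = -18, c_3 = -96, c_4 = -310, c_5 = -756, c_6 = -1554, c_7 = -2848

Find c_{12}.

1st diffs: -14, -78, -214, -446, -798, -1294.
2nd diffs: -64, -136, -232, -352, -496.
3rd diffs: -72, -96, -120, -144.
4th diffs: -24, -24, -24 (constant).
Newton forward-difference form: c_m = -4 + (-14)·C(m-1,1) + (-64)·C(m-1,2) + (-72)·C(m-1,3) + (-24)·C(m-1,4).
At m = 12: m-1 = 11, so c_{12} = -4 - 154 - 3520 - 11880 - 7920 = -23478.

-23478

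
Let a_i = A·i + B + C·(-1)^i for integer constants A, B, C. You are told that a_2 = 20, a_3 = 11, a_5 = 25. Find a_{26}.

188

The three given values yield: 2A + B + C = 20; 3A + B - C = 11; 5A + B - C = 25.
Subtracting the first from the second: A - 2C = -9.
Subtracting the second from the third: 2A = 14.
Solving: C = 8, A = 7, then B = -2.
Therefore a_{26} = 182 + (-2) + 8·1 = 188.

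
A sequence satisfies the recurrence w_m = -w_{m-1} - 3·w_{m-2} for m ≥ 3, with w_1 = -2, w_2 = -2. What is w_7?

Applying the relation repeatedly:
w_3 = 8; w_4 = -2; w_5 = -22; w_6 = 28; w_7 = 38.

38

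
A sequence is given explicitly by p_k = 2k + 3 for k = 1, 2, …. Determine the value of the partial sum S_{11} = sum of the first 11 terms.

165

Over k = 1..11: Σk = 66.
Total = (2)·66 + (3)·11 = 165.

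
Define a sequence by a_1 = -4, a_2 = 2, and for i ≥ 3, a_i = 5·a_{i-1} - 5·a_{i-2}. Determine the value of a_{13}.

16937500

Compute successive terms:
a_3 = 30;  a_4 = 140;  a_5 = 550;  …;  a_{10} = 357500;  a_{11} = 1293750;  a_{12} = 4681250;  a_{13} = 16937500.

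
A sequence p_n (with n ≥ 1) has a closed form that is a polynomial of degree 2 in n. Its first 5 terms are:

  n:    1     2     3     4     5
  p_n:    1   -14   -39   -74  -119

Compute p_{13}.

1st diffs: -15, -25, -35, -45.
2nd diffs: -10, -10, -10 (constant).
Newton forward-difference form: p_n = 1 + (-15)·C(n-1,1) + (-10)·C(n-1,2).
At n = 13: n-1 = 12, so p_{13} = 1 - 180 - 660 = -839.

-839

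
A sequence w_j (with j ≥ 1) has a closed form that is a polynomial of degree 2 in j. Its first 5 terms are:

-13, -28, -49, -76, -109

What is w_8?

-244

1st diffs: -15, -21, -27, -33.
2nd diffs: -6, -6, -6 (constant).
Newton forward-difference form: w_j = -13 + (-15)·C(j-1,1) + (-6)·C(j-1,2).
At j = 8: j-1 = 7, so w_8 = -13 - 105 - 126 = -244.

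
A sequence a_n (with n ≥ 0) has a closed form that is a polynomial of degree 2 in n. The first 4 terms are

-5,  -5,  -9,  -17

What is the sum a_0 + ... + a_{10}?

-715

1st diffs: 0, -4, -8.
2nd diffs: -4, -4 (constant).
Newton forward-difference form: a_n = -5 + (-4)·C(n,2).
Continuing: …, -29, -45, -65, -89, …, a_{10} = -185.
Summing n = 0..10 (11 terms) gives -715.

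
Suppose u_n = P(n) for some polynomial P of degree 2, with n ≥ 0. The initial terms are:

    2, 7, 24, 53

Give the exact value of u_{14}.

1st diffs: 5, 17, 29.
2nd diffs: 12, 12 (constant).
Newton forward-difference form: u_n = 2 + 5·C(n,1) + 12·C(n,2).
At n = 14: n = 14, so u_{14} = 2 + 70 + 1092 = 1164.

1164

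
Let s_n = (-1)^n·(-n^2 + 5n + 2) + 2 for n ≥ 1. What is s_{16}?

(-1)^16 = 1; -n^2 + 5n + 2 at n=16 is -174; so s_{16} = -172.

-172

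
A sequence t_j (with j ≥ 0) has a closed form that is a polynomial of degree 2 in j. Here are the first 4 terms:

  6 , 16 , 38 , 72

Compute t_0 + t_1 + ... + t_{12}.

4290

1st diffs: 10, 22, 34.
2nd diffs: 12, 12 (constant).
Newton forward-difference form: t_j = 6 + 10·C(j,1) + 12·C(j,2).
Continuing: …, 118, 176, 246, 328, …, t_{12} = 918.
Summing j = 0..12 (13 terms) gives 4290.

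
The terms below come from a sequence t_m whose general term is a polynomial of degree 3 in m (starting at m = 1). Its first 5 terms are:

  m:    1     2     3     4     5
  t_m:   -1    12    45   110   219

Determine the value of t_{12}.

3222

1st diffs: 13, 33, 65, 109.
2nd diffs: 20, 32, 44.
3rd diffs: 12, 12 (constant).
Newton forward-difference form: t_m = -1 + 13·C(m-1,1) + 20·C(m-1,2) + 12·C(m-1,3).
At m = 12: m-1 = 11, so t_{12} = -1 + 143 + 1100 + 1980 = 3222.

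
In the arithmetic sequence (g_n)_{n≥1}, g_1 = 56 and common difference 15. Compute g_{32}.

g_n = 56 + (n - 1)·15.
g_{32} = 56 + 31·15 = 521.

521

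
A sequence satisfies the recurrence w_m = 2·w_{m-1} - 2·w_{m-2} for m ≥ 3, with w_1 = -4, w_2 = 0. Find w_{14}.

0

w_3 = 8  w_4 = 16  w_5 = 16  …  w_{11} = 128  w_{12} = 256  w_{13} = 256  w_{14} = 0.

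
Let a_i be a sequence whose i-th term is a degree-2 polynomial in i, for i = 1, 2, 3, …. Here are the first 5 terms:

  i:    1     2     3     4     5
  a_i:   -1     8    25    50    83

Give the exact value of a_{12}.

538

1st diffs: 9, 17, 25, 33.
2nd diffs: 8, 8, 8 (constant).
Newton forward-difference form: a_i = -1 + 9·C(i-1,1) + 8·C(i-1,2).
At i = 12: i-1 = 11, so a_{12} = -1 + 99 + 440 = 538.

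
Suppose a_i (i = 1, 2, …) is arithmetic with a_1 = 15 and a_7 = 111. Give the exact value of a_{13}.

Common difference d = (111 - 15) / (7 - 1) = 16.
a_i = 15 + (i - 1)·16.
a_{13} = 15 + 12·16 = 207.

207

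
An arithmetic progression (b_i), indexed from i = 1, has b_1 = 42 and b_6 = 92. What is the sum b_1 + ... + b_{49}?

13818

Common difference d = (92 - 42) / (6 - 1) = 10.
b_i = 42 + (i - 1)·10.
b_{49} = 522; S = 49·(42 + 522)/2 = 13818.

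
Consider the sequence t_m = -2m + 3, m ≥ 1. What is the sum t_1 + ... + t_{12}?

-120

Over m = 1..12: Σm = 78.
Total = (-2)·78 + (3)·12 = -120.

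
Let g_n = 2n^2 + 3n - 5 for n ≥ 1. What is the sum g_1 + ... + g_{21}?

Over n = 1..21: Σn = 231, Σn² = 3311.
Total = (2)·3311 + (3)·231 + (-5)·21 = 7210.

7210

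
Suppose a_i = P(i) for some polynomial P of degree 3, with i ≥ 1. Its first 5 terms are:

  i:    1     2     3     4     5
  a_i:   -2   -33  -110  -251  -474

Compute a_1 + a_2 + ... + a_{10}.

-10715

1st diffs: -31, -77, -141, -223.
2nd diffs: -46, -64, -82.
3rd diffs: -18, -18 (constant).
Newton forward-difference form: a_i = -2 + (-31)·C(i-1,1) + (-46)·C(i-1,2) + (-18)·C(i-1,3).
Continuing: …, -797, -1238, -1815, -2546, …, a_{10} = -3449.
Summing i = 1..10 (10 terms) gives -10715.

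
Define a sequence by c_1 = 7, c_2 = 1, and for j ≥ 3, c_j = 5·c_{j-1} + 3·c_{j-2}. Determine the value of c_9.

Step forward from the initial values:
c_3 = 26;  c_4 = 133;  c_5 = 743;  c_6 = 4114;  c_7 = 22799;  c_8 = 126337;  c_9 = 700082.

700082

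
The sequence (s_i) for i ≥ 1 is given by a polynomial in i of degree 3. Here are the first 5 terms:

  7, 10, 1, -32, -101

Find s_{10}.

1st diffs: 3, -9, -33, -69.
2nd diffs: -12, -24, -36.
3rd diffs: -12, -12 (constant).
Newton forward-difference form: s_i = 7 + 3·C(i-1,1) + (-12)·C(i-1,2) + (-12)·C(i-1,3).
At i = 10: i-1 = 9, so s_{10} = 7 + 27 - 432 - 1008 = -1406.

-1406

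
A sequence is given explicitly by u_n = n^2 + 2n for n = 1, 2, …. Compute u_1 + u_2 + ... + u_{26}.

Over n = 1..26: Σn = 351, Σn² = 6201.
Total = (1)·6201 + (2)·351 = 6903.

6903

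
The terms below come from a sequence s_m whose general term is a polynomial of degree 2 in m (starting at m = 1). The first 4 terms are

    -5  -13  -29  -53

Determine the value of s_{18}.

1st diffs: -8, -16, -24.
2nd diffs: -8, -8 (constant).
Newton forward-difference form: s_m = -5 + (-8)·C(m-1,1) + (-8)·C(m-1,2).
At m = 18: m-1 = 17, so s_{18} = -5 - 136 - 1088 = -1229.

-1229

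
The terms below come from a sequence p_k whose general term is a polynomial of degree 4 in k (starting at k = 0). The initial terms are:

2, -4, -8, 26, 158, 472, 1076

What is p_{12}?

1st diffs: -6, -4, 34, 132, 314, 604.
2nd diffs: 2, 38, 98, 182, 290.
3rd diffs: 36, 60, 84, 108.
4th diffs: 24, 24, 24 (constant).
Newton forward-difference form: p_k = 2 + (-6)·C(k,1) + 2·C(k,2) + 36·C(k,3) + 24·C(k,4).
At k = 12: k = 12, so p_{12} = 2 - 72 + 132 + 7920 + 11880 = 19862.

19862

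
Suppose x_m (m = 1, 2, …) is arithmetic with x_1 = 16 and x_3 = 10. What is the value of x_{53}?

-140

Common difference d = (10 - 16) / (3 - 1) = -3.
x_m = 16 + (m - 1)·(-3).
x_{53} = 16 + 52·(-3) = -140.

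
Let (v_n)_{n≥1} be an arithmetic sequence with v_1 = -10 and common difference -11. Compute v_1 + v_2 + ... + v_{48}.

-12888

v_n = -10 + (n - 1)·(-11).
v_{48} = -527; S = 48·(-10 + (-527))/2 = -12888.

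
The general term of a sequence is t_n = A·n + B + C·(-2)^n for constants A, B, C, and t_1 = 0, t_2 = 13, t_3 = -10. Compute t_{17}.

-262124

At n = 1, 2, 3: A + B - 2C = 0; 2A + B + 4C = 13; 3A + B - 8C = -10.
Subtracting the first from the second: A + 6C = 13.
Subtracting the second from the third: A - 12C = -23.
Solving: C = 2, A = 1, then B = 3.
Therefore t_{17} = 17 + 3 + 2·(-131072) = -262124.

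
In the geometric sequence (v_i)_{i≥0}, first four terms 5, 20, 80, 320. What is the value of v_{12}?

83886080

Common ratio r = 4.
v_i = 5·4^(i-0).
v_{12} = 5·4^12 = 83886080.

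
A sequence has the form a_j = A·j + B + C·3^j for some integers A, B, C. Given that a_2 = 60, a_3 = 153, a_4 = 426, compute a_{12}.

The three given values yield: 2A + B + 9C = 60; 3A + B + 27C = 153; 4A + B + 81C = 426.
Subtracting the first from the second: A + 18C = 93.
Subtracting the second from the third: A + 54C = 273.
Solving: C = 5, A = 3, then B = 9.
So a_j = 3·j + 9 + 5·3^j; at j=12 this is 2657250.

2657250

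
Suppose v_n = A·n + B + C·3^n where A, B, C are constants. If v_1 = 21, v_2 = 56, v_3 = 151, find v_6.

3676

At n = 1, 2, 3: A + B + 3C = 21; 2A + B + 9C = 56; 3A + B + 27C = 151.
Subtracting the first from the second: A + 6C = 35.
Subtracting the second from the third: A + 18C = 95.
Solving: C = 5, A = 5, then B = 1.
Hence v_6 = 5·6 + 1 + 5·729 = 3676.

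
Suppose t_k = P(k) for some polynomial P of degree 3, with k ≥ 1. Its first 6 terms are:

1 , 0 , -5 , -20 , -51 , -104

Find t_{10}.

1st diffs: -1, -5, -15, -31, -53.
2nd diffs: -4, -10, -16, -22.
3rd diffs: -6, -6, -6 (constant).
Newton forward-difference form: t_k = 1 + (-1)·C(k-1,1) + (-4)·C(k-1,2) + (-6)·C(k-1,3).
At k = 10: k-1 = 9, so t_{10} = 1 - 9 - 144 - 504 = -656.

-656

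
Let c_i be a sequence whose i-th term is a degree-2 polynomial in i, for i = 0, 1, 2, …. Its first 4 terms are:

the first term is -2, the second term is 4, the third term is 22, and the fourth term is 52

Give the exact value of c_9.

484

1st diffs: 6, 18, 30.
2nd diffs: 12, 12 (constant).
Newton forward-difference form: c_i = -2 + 6·C(i,1) + 12·C(i,2).
At i = 9: i = 9, so c_9 = -2 + 54 + 432 = 484.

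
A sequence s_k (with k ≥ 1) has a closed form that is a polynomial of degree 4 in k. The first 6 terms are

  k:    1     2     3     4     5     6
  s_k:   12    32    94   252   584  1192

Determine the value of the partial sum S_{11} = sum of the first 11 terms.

37070

1st diffs: 20, 62, 158, 332, 608.
2nd diffs: 42, 96, 174, 276.
3rd diffs: 54, 78, 102.
4th diffs: 24, 24 (constant).
Newton forward-difference form: s_k = 12 + 20·C(k-1,1) + 42·C(k-1,2) + 54·C(k-1,3) + 24·C(k-1,4).
Continuing: …, 2202, 3764, 6052, 9264, …, s_{11} = 13622.
Summing k = 1..11 (11 terms) gives 37070.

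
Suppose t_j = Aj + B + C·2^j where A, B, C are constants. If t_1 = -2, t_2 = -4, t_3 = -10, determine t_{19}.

-1048538

The three given values yield: A + B + 2C = -2; 2A + B + 4C = -4; 3A + B + 8C = -10.
Subtracting the first from the second: A + 2C = -2.
Subtracting the second from the third: A + 4C = -6.
Solving: C = -2, A = 2, then B = 0.
So t_j = 2·j + 0 + (-2)·2^j; at j=19 this is -1048538.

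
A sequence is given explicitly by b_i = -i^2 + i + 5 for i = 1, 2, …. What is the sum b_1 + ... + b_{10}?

-280

Over i = 1..10: Σi = 55, Σi² = 385.
Total = (-1)·385 + (1)·55 + (5)·10 = -280.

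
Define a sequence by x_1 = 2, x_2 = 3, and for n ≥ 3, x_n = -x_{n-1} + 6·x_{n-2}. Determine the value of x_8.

-207

x_3 = 9; x_4 = 9; x_5 = 45; x_6 = 9; x_7 = 261; x_8 = -207.
(Characteristic roots are 2 and -3.)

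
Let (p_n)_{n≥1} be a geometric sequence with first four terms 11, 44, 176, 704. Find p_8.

Common ratio r = 4.
p_n = 11·4^(n-1).
p_8 = 11·4^7 = 180224.

180224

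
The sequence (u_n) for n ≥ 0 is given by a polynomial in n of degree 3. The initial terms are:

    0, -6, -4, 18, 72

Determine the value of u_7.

1st diffs: -6, 2, 22, 54.
2nd diffs: 8, 20, 32.
3rd diffs: 12, 12 (constant).
Newton forward-difference form: u_n = (-6)·C(n,1) + 8·C(n,2) + 12·C(n,3).
At n = 7: n = 7, so u_7 = -42 + 168 + 420 = 546.

546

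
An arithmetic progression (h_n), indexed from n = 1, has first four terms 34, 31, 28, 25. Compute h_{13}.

Common difference d = -3.
h_n = 34 + (n - 1)·(-3).
h_{13} = 34 + 12·(-3) = -2.

-2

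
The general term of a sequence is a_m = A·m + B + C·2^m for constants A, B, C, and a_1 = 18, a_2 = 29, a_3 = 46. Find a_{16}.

196695

The three given values yield: A + B + 2C = 18; 2A + B + 4C = 29; 3A + B + 8C = 46.
Subtracting the first from the second: A + 2C = 11.
Subtracting the second from the third: A + 4C = 17.
Solving: C = 3, A = 5, then B = 7.
So a_m = 5·m + 7 + 3·2^m; at m=16 this is 196695.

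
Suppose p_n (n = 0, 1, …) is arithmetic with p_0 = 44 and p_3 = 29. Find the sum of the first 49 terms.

-3724

Common difference d = (29 - 44) / (3 - 0) = -5.
p_n = 44 + (n - 0)·(-5).
p_{48} = -196; S = 49·(44 + (-196))/2 = -3724.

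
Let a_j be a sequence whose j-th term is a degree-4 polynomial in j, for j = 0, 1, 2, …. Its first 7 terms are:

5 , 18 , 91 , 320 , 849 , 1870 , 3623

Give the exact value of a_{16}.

148533

1st diffs: 13, 73, 229, 529, 1021, 1753.
2nd diffs: 60, 156, 300, 492, 732.
3rd diffs: 96, 144, 192, 240.
4th diffs: 48, 48, 48 (constant).
So a_j = 2j^4 + 4j^3 + 4j^2 + 3j + 5.
Evaluating at j = 16 gives a_{16} = 148533.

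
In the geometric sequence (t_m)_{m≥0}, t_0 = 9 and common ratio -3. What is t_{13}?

t_m = 9·(-3)^(m-0).
t_{13} = 9·(-3)^13 = -14348907.

-14348907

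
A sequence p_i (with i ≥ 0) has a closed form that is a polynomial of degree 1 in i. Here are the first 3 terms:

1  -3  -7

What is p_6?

-23

1st diffs: -4, -4 (constant).
So p_i = -4i + 1.
Evaluating at i = 6 gives p_6 = -23.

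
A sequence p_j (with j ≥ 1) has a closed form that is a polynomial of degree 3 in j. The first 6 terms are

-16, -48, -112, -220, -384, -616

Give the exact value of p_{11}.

1st diffs: -32, -64, -108, -164, -232.
2nd diffs: -32, -44, -56, -68.
3rd diffs: -12, -12, -12 (constant).
Newton forward-difference form: p_j = -16 + (-32)·C(j-1,1) + (-32)·C(j-1,2) + (-12)·C(j-1,3).
At j = 11: j-1 = 10, so p_{11} = -16 - 320 - 1440 - 1440 = -3216.

-3216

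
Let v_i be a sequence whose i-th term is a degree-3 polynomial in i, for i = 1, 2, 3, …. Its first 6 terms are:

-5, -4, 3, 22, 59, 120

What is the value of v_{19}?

1st diffs: 1, 7, 19, 37, 61.
2nd diffs: 6, 12, 18, 24.
3rd diffs: 6, 6, 6 (constant).
Newton forward-difference form: v_i = -5 + 1·C(i-1,1) + 6·C(i-1,2) + 6·C(i-1,3).
At i = 19: i-1 = 18, so v_{19} = -5 + 18 + 918 + 4896 = 5827.

5827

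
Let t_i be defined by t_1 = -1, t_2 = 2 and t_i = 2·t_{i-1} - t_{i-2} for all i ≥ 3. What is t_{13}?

35

Compute successive terms:
t_3 = 5; t_4 = 8; t_5 = 11; …; t_{10} = 26; t_{11} = 29; t_{12} = 32; t_{13} = 35.
(Characteristic roots are 1 and 1.)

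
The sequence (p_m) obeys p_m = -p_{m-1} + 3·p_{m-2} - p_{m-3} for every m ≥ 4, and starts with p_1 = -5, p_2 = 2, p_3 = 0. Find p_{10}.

1418

Compute successive terms:
p_4 = 11  p_5 = -13  p_6 = 46  p_7 = -96  p_8 = 247  p_9 = -581  p_{10} = 1418.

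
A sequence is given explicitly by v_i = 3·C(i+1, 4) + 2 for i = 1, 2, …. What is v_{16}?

7142

C(17, 4) = 2380, so v_{16} = 7142.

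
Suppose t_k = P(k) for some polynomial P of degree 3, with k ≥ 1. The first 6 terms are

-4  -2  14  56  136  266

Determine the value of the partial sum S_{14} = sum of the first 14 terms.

1st diffs: 2, 16, 42, 80, 130.
2nd diffs: 14, 26, 38, 50.
3rd diffs: 12, 12, 12 (constant).
Newton forward-difference form: t_k = -4 + 2·C(k-1,1) + 14·C(k-1,2) + 12·C(k-1,3).
Continuing: …, 458, 724, 1076, 1526, …, t_{14} = 4546.
Summing k = 1..14 (14 terms) gives 17234.

17234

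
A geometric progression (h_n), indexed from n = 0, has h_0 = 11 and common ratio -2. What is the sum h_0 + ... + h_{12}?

h_n = 11·(-2)^(n-0).
S = 11·((-2)^13 - 1)/(-2 - 1) = 11·(-8192 - 1)/(-3) = 30041.

30041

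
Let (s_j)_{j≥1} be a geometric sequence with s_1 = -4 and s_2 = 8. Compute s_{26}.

Common ratio r = -2.
s_j = (-4)·(-2)^(j-1).
s_{26} = (-4)·(-2)^25 = 134217728.

134217728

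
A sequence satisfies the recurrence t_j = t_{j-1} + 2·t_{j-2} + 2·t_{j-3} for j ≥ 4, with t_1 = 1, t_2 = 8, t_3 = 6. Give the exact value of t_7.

264

Step forward from the initial values:
t_4 = 24;  t_5 = 52;  t_6 = 112;  t_7 = 264.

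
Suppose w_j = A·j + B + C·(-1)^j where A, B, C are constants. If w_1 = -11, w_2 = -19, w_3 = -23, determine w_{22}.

-139

At j = 1, 2, 3: A + B - C = -11; 2A + B + C = -19; 3A + B - C = -23.
Subtracting the first from the second: A + 2C = -8.
Subtracting the second from the third: A - 2C = -4.
Solving: C = -1, A = -6, then B = -6.
So w_j = -6·j + (-6) + (-1)·(-1)^j; at j=22 this is -139.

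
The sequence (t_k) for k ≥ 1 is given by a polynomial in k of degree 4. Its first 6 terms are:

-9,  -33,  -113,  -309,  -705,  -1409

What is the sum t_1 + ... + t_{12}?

-62720

1st diffs: -24, -80, -196, -396, -704.
2nd diffs: -56, -116, -200, -308.
3rd diffs: -60, -84, -108.
4th diffs: -24, -24 (constant).
So t_k = -k^4 - 3k^2 - 5.
Continuing: …, -2553, -4293, -6809, -10305, …, t_{12} = -21173.
Summing k = 1..12 (12 terms) gives -62720.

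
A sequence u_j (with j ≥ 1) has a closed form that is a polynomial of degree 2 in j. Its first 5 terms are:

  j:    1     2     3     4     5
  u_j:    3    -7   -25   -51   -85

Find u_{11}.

1st diffs: -10, -18, -26, -34.
2nd diffs: -8, -8, -8 (constant).
So u_j = -4j^2 + 2j + 5.
Evaluating at j = 11 gives u_{11} = -457.

-457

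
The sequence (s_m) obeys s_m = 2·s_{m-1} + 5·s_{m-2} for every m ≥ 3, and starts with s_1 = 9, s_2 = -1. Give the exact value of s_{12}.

2022721

Compute successive terms:
s_3 = 43; s_4 = 81; s_5 = 377; s_6 = 1159; s_7 = 4203; s_8 = 14201; s_9 = 49417; s_{10} = 169839; s_{11} = 586763; s_{12} = 2022721.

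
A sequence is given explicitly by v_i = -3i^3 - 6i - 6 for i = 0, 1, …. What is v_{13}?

-6675

v_{13} = -3·13^3 - 6·13 - 6 = -6675.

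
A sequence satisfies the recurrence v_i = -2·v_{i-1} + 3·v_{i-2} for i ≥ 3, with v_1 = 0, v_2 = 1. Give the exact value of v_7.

v_3 = -2  v_4 = 7  v_5 = -20  v_6 = 61  v_7 = -182.
(Characteristic roots are 1 and -3.)

-182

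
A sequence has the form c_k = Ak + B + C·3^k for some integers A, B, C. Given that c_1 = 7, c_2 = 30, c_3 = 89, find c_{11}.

531489

Write the equations: A + B + 3C = 7; 2A + B + 9C = 30; 3A + B + 27C = 89.
Subtracting the first from the second: A + 6C = 23.
Subtracting the second from the third: A + 18C = 59.
Solving: C = 3, A = 5, then B = -7.
Therefore c_{11} = 55 + (-7) + 3·177147 = 531489.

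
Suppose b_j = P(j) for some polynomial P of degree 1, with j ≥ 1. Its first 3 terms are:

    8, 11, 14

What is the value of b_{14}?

47

1st diffs: 3, 3 (constant).
So b_j = 3j + 5.
Evaluating at j = 14 gives b_{14} = 47.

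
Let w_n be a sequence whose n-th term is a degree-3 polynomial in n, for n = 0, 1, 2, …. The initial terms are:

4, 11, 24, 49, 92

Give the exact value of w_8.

1st diffs: 7, 13, 25, 43.
2nd diffs: 6, 12, 18.
3rd diffs: 6, 6 (constant).
Newton forward-difference form: w_n = 4 + 7·C(n,1) + 6·C(n,2) + 6·C(n,3).
At n = 8: n = 8, so w_8 = 4 + 56 + 168 + 336 = 564.

564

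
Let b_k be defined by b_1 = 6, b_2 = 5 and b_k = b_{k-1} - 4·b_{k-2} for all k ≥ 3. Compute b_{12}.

Compute successive terms:
b_3 = -19; b_4 = -39; b_5 = 37; b_6 = 193; b_7 = 45; b_8 = -727; b_9 = -907; b_{10} = 2001; b_{11} = 5629; b_{12} = -2375.

-2375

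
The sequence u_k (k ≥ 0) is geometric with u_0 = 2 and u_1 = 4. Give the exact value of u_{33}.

17179869184

Common ratio r = 2.
u_k = 2·2^(k-0).
u_{33} = 2·2^33 = 17179869184.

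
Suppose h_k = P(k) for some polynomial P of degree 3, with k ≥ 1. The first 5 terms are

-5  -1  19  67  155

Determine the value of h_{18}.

10399

1st diffs: 4, 20, 48, 88.
2nd diffs: 16, 28, 40.
3rd diffs: 12, 12 (constant).
So h_k = 2k^3 - 4k^2 + 2k - 5.
Evaluating at k = 18 gives h_{18} = 10399.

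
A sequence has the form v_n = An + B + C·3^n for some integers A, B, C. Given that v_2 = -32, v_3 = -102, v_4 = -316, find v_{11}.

-708566

Write the equations: 2A + B + 9C = -32; 3A + B + 27C = -102; 4A + B + 81C = -316.
Subtracting the first from the second: A + 18C = -70.
Subtracting the second from the third: A + 54C = -214.
Solving: C = -4, A = 2, then B = 0.
Therefore v_{11} = 22 + 0 + (-4)·177147 = -708566.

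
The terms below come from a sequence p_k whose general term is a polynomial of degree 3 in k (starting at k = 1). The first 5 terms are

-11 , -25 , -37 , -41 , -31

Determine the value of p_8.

1st diffs: -14, -12, -4, 10.
2nd diffs: 2, 8, 14.
3rd diffs: 6, 6 (constant).
Newton forward-difference form: p_k = -11 + (-14)·C(k-1,1) + 2·C(k-1,2) + 6·C(k-1,3).
At k = 8: k-1 = 7, so p_8 = -11 - 98 + 42 + 210 = 143.

143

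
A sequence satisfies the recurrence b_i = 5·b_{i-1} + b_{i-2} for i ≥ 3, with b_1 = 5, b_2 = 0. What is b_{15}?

1852487005

Compute successive terms:
b_3 = 5;  b_4 = 25;  b_5 = 130;  …;  b_{12} = 13231375;  b_{13} = 68705005;  b_{14} = 356756400;  b_{15} = 1852487005.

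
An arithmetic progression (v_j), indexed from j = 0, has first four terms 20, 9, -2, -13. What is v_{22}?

Common difference d = -11.
v_j = 20 + (j - 0)·(-11).
v_{22} = 20 + 22·(-11) = -222.

-222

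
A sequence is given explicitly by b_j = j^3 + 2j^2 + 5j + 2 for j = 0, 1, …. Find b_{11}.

1630

b_{11} = 1·11^3 + 2·11^2 + 5·11 + 2 = 1630.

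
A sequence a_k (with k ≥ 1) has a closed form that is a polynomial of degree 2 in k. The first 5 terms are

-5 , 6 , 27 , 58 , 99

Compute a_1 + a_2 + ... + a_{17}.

8211

1st diffs: 11, 21, 31, 41.
2nd diffs: 10, 10, 10 (constant).
So a_k = 5k^2 - 4k - 6.
Continuing: …, 150, 211, 282, 363, …, a_{17} = 1371.
Summing k = 1..17 (17 terms) gives 8211.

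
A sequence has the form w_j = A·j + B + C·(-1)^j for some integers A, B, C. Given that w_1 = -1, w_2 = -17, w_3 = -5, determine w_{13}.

-25

At j = 1, 2, 3: A + B - C = -1; 2A + B + C = -17; 3A + B - C = -5.
Subtracting the first from the second: A + 2C = -16.
Subtracting the second from the third: A - 2C = 12.
Solving: C = -7, A = -2, then B = -6.
Therefore w_{13} = -26 + (-6) + (-7)·(-1) = -25.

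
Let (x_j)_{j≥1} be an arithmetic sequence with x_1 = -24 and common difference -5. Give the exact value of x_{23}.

-134

x_j = -24 + (j - 1)·(-5).
x_{23} = -24 + 22·(-5) = -134.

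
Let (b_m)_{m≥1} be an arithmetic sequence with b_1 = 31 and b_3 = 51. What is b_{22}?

Common difference d = (51 - 31) / (3 - 1) = 10.
b_m = 31 + (m - 1)·10.
b_{22} = 31 + 21·10 = 241.

241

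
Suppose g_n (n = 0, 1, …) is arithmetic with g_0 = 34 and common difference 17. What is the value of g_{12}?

g_n = 34 + (n - 0)·17.
g_{12} = 34 + 12·17 = 238.

238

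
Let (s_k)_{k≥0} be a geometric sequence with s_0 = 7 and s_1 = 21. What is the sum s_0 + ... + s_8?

68887

Common ratio r = 3.
s_k = 7·3^(k-0).
S = 7·(3^9 - 1)/(3 - 1) = 7·(19683 - 1)/(2) = 68887.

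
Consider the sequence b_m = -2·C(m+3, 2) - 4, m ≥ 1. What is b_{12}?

-214

C(15, 2) = 105, so b_{12} = -214.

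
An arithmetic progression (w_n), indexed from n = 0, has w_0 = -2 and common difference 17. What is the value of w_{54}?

w_n = -2 + (n - 0)·17.
w_{54} = -2 + 54·17 = 916.

916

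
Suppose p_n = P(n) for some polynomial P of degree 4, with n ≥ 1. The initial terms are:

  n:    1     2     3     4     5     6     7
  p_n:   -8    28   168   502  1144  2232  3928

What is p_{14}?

51472

1st diffs: 36, 140, 334, 642, 1088, 1696.
2nd diffs: 104, 194, 308, 446, 608.
3rd diffs: 90, 114, 138, 162.
4th diffs: 24, 24, 24 (constant).
Newton forward-difference form: p_n = -8 + 36·C(n-1,1) + 104·C(n-1,2) + 90·C(n-1,3) + 24·C(n-1,4).
At n = 14: n-1 = 13, so p_{14} = -8 + 468 + 8112 + 25740 + 17160 = 51472.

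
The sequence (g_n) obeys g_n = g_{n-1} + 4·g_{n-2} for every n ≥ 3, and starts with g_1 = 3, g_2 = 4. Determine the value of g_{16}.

Iterate the recurrence:
g_3 = 16; g_4 = 32; g_5 = 96; …; g_{13} = 168288; g_{14} = 430304; g_{15} = 1103456; g_{16} = 2824672.

2824672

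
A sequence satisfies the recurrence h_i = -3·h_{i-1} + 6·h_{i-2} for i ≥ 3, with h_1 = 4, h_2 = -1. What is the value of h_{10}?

-659583

Compute successive terms:
h_3 = 27, h_4 = -87, h_5 = 423, h_6 = -1791, h_7 = 7911, h_8 = -34479, h_9 = 150903, h_{10} = -659583.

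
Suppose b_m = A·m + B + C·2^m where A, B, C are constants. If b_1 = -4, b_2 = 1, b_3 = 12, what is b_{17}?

At m = 1, 2, 3: A + B + 2C = -4; 2A + B + 4C = 1; 3A + B + 8C = 12.
Subtracting the first from the second: A + 2C = 5.
Subtracting the second from the third: A + 4C = 11.
Solving: C = 3, A = -1, then B = -9.
Therefore b_{17} = -17 + (-9) + 3·131072 = 393190.

393190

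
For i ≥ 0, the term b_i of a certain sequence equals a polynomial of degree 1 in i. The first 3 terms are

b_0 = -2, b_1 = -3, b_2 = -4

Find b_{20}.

-22

1st diffs: -1, -1 (constant).
So b_i = -i - 2.
Evaluating at i = 20 gives b_{20} = -22.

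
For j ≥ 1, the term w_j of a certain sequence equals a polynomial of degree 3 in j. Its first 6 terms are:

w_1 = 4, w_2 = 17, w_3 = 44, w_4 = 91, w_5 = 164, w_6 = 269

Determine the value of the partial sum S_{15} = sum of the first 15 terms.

15985

1st diffs: 13, 27, 47, 73, 105.
2nd diffs: 14, 20, 26, 32.
3rd diffs: 6, 6, 6 (constant).
So w_j = j^3 + j^2 + 3j - 1.
Continuing: …, 412, 599, 836, 1129, …, w_{15} = 3644.
Summing j = 1..15 (15 terms) gives 15985.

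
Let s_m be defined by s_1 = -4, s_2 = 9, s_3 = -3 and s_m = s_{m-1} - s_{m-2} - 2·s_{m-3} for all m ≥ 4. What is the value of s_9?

Step forward from the initial values:
s_4 = -4  s_5 = -19  s_6 = -9  s_7 = 18  s_8 = 65  s_9 = 65.

65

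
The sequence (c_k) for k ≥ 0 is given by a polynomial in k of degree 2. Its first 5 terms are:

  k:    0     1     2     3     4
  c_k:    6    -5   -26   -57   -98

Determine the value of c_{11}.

-665

1st diffs: -11, -21, -31, -41.
2nd diffs: -10, -10, -10 (constant).
Newton forward-difference form: c_k = 6 + (-11)·C(k,1) + (-10)·C(k,2).
At k = 11: k = 11, so c_{11} = 6 - 121 - 550 = -665.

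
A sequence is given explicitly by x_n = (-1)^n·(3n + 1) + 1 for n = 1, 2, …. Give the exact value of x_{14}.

(-1)^14 = 1; 3n + 1 at n=14 is 43; so x_{14} = 44.

44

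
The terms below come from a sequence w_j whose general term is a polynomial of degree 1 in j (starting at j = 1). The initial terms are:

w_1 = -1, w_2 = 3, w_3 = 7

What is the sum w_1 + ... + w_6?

54

1st diffs: 4, 4 (constant).
So w_j = 4j - 5.
Continuing: 11, 15, 19.
Summing j = 1..6 (6 terms) gives 54.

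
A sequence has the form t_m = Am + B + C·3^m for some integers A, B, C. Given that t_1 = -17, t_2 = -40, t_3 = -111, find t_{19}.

-4649045855

Write the equations: A + B + 3C = -17; 2A + B + 9C = -40; 3A + B + 27C = -111.
Subtracting the first from the second: A + 6C = -23.
Subtracting the second from the third: A + 18C = -71.
Solving: C = -4, A = 1, then B = -6.
Hence t_{19} = 1·19 + (-6) + (-4)·1162261467 = -4649045855.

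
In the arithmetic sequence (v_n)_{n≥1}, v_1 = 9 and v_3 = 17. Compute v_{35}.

Common difference d = (17 - 9) / (3 - 1) = 4.
v_n = 9 + (n - 1)·4.
v_{35} = 9 + 34·4 = 145.

145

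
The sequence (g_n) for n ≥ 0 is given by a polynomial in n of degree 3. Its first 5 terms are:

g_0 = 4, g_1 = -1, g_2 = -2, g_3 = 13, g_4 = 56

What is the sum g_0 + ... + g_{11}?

1st diffs: -5, -1, 15, 43.
2nd diffs: 4, 16, 28.
3rd diffs: 12, 12 (constant).
Newton forward-difference form: g_n = 4 + (-5)·C(n,1) + 4·C(n,2) + 12·C(n,3).
Continuing: …, 139, 274, 473, 748, …, g_{11} = 2149.
Summing n = 0..11 (12 terms) gives 6538.

6538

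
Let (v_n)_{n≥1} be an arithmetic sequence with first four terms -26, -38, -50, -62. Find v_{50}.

Common difference d = -12.
v_n = -26 + (n - 1)·(-12).
v_{50} = -26 + 49·(-12) = -614.

-614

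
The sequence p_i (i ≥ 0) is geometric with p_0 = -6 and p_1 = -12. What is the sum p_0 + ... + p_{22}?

Common ratio r = 2.
p_i = (-6)·2^(i-0).
S = (-6)·(2^23 - 1)/(2 - 1) = (-6)·(8388608 - 1)/(1) = -50331642.

-50331642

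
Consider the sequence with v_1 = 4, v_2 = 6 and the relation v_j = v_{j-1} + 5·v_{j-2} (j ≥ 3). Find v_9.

10706

v_3 = 26, v_4 = 56, v_5 = 186, v_6 = 466, v_7 = 1396, v_8 = 3726, v_9 = 10706.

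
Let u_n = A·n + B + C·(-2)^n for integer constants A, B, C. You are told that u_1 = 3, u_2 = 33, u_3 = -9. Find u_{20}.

Plug in n = 1, 2, 3: A + B - 2C = 3; 2A + B + 4C = 33; 3A + B - 8C = -9.
Subtracting the first from the second: A + 6C = 30.
Subtracting the second from the third: A - 12C = -42.
Solving: C = 4, A = 6, then B = 5.
Therefore u_{20} = 120 + 5 + 4·1048576 = 4194429.

4194429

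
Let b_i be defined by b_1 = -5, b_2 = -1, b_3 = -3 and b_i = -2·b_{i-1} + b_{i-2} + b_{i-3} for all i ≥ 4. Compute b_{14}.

Iterate the recurrence:
b_4 = 0  b_5 = -4  b_6 = 5  …  b_{11} = -336  b_{12} = 754  b_{13} = -1695  b_{14} = 3808.

3808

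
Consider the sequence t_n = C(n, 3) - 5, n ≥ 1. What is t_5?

C(5, 3) = 10, so t_5 = 5.

5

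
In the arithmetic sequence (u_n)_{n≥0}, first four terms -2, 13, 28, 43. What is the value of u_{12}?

178

Common difference d = 15.
u_n = -2 + (n - 0)·15.
u_{12} = -2 + 12·15 = 178.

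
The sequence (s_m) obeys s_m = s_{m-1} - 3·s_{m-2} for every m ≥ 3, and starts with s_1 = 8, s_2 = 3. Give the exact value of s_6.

123

s_3 = -21;  s_4 = -30;  s_5 = 33;  s_6 = 123.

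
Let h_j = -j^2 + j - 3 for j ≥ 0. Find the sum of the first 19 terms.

-1995

Over j = 0..18: Σj = 171, Σj² = 2109.
Total = (-1)·2109 + (1)·171 + (-3)·19 = -1995.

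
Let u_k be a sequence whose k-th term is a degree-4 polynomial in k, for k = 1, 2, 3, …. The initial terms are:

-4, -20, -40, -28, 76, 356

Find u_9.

1st diffs: -16, -20, 12, 104, 280.
2nd diffs: -4, 32, 92, 176.
3rd diffs: 36, 60, 84.
4th diffs: 24, 24 (constant).
So u_k = k^4 - 4k^3 - 3k^2 + 6k - 4.
Evaluating at k = 9 gives u_9 = 3452.

3452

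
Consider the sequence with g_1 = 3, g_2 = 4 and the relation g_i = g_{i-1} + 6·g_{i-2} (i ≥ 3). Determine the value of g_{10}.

g_3 = 22, g_4 = 46, g_5 = 178, g_6 = 454, g_7 = 1522, g_8 = 4246, g_9 = 13378, g_{10} = 38854.
(Characteristic roots are 3 and -2.)

38854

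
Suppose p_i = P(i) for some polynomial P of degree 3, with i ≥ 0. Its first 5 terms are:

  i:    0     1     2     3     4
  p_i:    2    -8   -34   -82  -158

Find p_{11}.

1st diffs: -10, -26, -48, -76.
2nd diffs: -16, -22, -28.
3rd diffs: -6, -6 (constant).
So p_i = -i^3 - 5i^2 - 4i + 2.
Evaluating at i = 11 gives p_{11} = -1978.

-1978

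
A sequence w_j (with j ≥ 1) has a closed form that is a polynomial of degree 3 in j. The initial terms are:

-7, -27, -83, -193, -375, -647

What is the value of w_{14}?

-8223

1st diffs: -20, -56, -110, -182, -272.
2nd diffs: -36, -54, -72, -90.
3rd diffs: -18, -18, -18 (constant).
Newton forward-difference form: w_j = -7 + (-20)·C(j-1,1) + (-36)·C(j-1,2) + (-18)·C(j-1,3).
At j = 14: j-1 = 13, so w_{14} = -7 - 260 - 2808 - 5148 = -8223.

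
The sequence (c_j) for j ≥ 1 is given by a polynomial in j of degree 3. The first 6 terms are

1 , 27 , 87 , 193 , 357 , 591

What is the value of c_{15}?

7827

1st diffs: 26, 60, 106, 164, 234.
2nd diffs: 34, 46, 58, 70.
3rd diffs: 12, 12, 12 (constant).
So c_j = 2j^3 + 5j^2 - 3j - 3.
Evaluating at j = 15 gives c_{15} = 7827.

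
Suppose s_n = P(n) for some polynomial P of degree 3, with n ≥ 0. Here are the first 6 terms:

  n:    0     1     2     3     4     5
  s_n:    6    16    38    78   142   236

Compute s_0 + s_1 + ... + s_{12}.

8580

1st diffs: 10, 22, 40, 64, 94.
2nd diffs: 12, 18, 24, 30.
3rd diffs: 6, 6, 6 (constant).
Newton forward-difference form: s_n = 6 + 10·C(n,1) + 12·C(n,2) + 6·C(n,3).
Continuing: …, 366, 538, 758, 1032, …, s_{12} = 2238.
Summing n = 0..12 (13 terms) gives 8580.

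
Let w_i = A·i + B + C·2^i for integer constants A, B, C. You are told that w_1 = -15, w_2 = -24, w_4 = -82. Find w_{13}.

-40953

Plug in i = 1, 2, 4: A + B + 2C = -15; 2A + B + 4C = -24; 4A + B + 16C = -82.
Subtracting the first from the second: A + 2C = -9.
Subtracting the second from the third: 2A + 12C = -58.
Solving: C = -5, A = 1, then B = -6.
Therefore w_{13} = 13 + (-6) + (-5)·8192 = -40953.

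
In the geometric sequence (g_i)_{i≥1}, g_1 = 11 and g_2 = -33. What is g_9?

72171

Common ratio r = -3.
g_i = 11·(-3)^(i-1).
g_9 = 11·(-3)^8 = 72171.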